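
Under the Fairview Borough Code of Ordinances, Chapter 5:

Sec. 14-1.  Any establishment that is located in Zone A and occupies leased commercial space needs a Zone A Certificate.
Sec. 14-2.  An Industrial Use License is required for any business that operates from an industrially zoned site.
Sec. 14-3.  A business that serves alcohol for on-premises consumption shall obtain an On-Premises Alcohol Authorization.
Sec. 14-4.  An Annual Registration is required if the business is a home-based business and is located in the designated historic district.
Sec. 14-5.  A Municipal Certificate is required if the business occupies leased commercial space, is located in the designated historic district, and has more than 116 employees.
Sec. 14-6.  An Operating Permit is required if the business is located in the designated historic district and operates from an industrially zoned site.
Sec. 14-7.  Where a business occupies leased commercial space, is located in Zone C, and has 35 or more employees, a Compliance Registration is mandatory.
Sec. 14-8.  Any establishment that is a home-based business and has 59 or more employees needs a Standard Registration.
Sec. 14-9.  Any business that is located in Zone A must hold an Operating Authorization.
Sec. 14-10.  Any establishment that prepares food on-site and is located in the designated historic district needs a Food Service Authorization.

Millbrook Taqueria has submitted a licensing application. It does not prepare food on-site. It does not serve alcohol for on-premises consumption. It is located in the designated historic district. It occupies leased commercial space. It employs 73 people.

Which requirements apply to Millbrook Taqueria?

None

Sec. 14-1. is located in the designated historic district (not: is located in Zone A); occupies leased commercial space → Zone A Certificate not required.
Sec. 14-2. occupies leased commercial space (not: operates from an industrially zoned site) → Industrial Use License not required.
Sec. 14-3. does not serve alcohol for on-premises consumption → On-Premises Alcohol Authorization not required.
Sec. 14-4. occupies leased commercial space (not: is a home-based business); is located in the designated historic district → Annual Registration not required.
Sec. 14-5. occupies leased commercial space; is located in the designated historic district; employees 73 ≤ 116 → Municipal Certificate not required.
Sec. 14-6. is located in the designated historic district; occupies leased commercial space (not: operates from an industrially zoned site) → Operating Permit not required.
Sec. 14-7. occupies leased commercial space; is located in the designated historic district (not: is located in Zone C); employees 73 ≥ 35 → Compliance Registration not required.
Sec. 14-8. occupies leased commercial space (not: is a home-based business); employees 73 ≥ 59 → Standard Registration not required.
Sec. 14-9. is located in the designated historic district (not: is located in Zone A) → Operating Authorization not required.
Sec. 14-10. does not prepare food on-site; is located in the designated historic district → Food Service Authorization not required.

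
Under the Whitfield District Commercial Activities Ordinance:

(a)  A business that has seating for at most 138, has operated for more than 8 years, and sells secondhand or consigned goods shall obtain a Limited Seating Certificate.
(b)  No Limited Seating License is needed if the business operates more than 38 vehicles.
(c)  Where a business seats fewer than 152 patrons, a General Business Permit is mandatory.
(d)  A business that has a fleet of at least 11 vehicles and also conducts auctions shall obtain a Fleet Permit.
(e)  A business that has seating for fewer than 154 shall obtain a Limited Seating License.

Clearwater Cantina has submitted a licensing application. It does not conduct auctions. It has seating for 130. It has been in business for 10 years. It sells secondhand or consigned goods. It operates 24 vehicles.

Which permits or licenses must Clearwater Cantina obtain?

(a) seating 130 ≤ 138; years in business 10 > 8; sells secondhand or consigned goods → Limited Seating Certificate required.
(b) vehicles 24 ≤ 38 → Limited Seating License exemption does not apply.
(c) seating 130 < 152 → General Business Permit required.
(d) vehicles 24 ≥ 11; does not conduct auctions → Fleet Permit not required.
(e) seating 130 < 154 → Limited Seating License required.

General Business Permit, Limited Seating Certificate, Limited Seating License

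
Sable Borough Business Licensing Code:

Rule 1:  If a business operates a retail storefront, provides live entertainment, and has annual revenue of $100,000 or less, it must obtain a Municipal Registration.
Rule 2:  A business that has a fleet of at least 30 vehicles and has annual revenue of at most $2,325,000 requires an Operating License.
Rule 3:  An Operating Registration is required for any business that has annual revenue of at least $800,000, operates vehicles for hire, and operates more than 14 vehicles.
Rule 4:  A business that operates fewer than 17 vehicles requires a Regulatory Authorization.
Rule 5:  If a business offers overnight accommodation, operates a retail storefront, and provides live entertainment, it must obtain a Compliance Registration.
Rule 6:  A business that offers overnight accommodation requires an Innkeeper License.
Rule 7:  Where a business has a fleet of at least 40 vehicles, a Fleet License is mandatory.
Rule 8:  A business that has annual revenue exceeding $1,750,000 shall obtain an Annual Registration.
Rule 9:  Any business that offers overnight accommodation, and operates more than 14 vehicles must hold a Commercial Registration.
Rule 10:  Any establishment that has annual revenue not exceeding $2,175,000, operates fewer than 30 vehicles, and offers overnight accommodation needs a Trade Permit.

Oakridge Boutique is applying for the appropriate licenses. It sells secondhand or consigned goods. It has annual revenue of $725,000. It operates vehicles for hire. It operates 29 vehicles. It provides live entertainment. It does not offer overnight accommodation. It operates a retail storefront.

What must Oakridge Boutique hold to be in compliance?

Rule 1: operates a retail storefront; provides live entertainment; revenue $725,000 > $100,000 → Municipal Registration not required.
Rule 2: vehicles 29 < 30; revenue $725,000 ≤ $2,325,000 → Operating License not required.
Rule 3: revenue $725,000 < $800,000; operates vehicles for hire; vehicles 29 > 14 → Operating Registration not required.
Rule 4: vehicles 29 ≥ 17 → Regulatory Authorization not required.
Rule 5: does not offer overnight accommodation; operates a retail storefront; provides live entertainment → Compliance Registration not required.
Rule 6: does not offer overnight accommodation → Innkeeper License not required.
Rule 7: vehicles 29 < 40 → Fleet License not required.
Rule 8: revenue $725,000 ≤ $1,750,000 → Annual Registration not required.
Rule 9: does not offer overnight accommodation; vehicles 29 > 14 → Commercial Registration not required.
Rule 10: revenue $725,000 ≤ $2,175,000; vehicles 29 < 30; does not offer overnight accommodation → Trade Permit not required.

None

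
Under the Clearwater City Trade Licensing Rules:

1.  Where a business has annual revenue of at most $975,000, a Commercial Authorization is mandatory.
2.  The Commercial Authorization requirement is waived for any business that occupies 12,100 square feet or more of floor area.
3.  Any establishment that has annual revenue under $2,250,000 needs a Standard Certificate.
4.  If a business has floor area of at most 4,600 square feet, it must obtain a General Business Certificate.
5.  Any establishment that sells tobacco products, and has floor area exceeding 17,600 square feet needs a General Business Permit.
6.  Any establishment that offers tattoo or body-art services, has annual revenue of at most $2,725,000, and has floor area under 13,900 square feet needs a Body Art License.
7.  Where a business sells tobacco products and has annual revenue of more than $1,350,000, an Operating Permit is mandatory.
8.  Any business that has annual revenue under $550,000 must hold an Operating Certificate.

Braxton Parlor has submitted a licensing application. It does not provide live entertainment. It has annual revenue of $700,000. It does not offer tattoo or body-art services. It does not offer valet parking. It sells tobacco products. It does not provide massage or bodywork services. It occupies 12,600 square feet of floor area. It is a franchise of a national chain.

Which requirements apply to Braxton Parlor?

Standard Certificate

1. revenue $700,000 ≤ $975,000 → Commercial Authorization required.
2. floor area 12,600 square feet ≥ 12,100 square feet → exempt from Commercial Authorization.
3. revenue $700,000 < $2,250,000 → Standard Certificate required.
4. floor area 12,600 square feet > 4,600 square feet → General Business Certificate not required.
5. sells tobacco products; floor area 12,600 square feet ≤ 17,600 square feet → General Business Permit not required.
6. does not offer tattoo or body-art services; revenue $700,000 ≤ $2,725,000; floor area 12,600 square feet < 13,900 square feet → Body Art License not required.
7. sells tobacco products; revenue $700,000 ≤ $1,350,000 → Operating Permit not required.
8. revenue $700,000 ≥ $550,000 → Operating Certificate not required.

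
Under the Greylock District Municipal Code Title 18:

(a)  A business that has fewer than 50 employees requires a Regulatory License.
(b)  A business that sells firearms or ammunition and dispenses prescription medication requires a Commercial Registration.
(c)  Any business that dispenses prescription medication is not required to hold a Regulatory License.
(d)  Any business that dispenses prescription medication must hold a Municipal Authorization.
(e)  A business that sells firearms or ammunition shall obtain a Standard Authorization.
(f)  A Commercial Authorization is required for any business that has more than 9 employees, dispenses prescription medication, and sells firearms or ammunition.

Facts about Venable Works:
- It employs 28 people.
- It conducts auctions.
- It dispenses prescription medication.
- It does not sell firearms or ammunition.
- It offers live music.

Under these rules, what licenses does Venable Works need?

Municipal Authorization

(a) employees 28 < 50 → Regulatory License required.
(b) does not sell firearms or ammunition; dispenses prescription medication → Commercial Registration not required.
(c) dispenses prescription medication → exempt from Regulatory License.
(d) dispenses prescription medication → Municipal Authorization required.
(e) does not sell firearms or ammunition → Standard Authorization not required.
(f) employees 28 > 9; dispenses prescription medication; does not sell firearms or ammunition → Commercial Authorization not required.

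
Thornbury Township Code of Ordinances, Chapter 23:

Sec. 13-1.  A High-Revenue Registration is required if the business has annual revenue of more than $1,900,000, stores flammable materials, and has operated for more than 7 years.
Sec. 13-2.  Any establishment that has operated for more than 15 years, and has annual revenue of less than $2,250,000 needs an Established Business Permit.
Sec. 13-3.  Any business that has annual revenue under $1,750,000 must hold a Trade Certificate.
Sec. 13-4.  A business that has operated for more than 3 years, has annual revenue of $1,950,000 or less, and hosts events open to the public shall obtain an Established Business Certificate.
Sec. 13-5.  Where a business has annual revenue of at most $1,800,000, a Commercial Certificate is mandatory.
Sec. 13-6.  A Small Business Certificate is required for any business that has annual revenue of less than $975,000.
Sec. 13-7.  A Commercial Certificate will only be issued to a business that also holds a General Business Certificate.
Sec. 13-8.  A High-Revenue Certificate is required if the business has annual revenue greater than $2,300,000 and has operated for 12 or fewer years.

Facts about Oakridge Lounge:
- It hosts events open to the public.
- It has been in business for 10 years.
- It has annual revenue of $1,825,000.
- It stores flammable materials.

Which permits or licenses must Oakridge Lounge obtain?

Sec. 13-1. revenue $1,825,000 ≤ $1,900,000; stores flammable materials; years in business 10 > 7 → High-Revenue Registration not required.
Sec. 13-2. years in business 10 ≤ 15; revenue $1,825,000 < $2,250,000 → Established Business Permit not required.
Sec. 13-3. revenue $1,825,000 ≥ $1,750,000 → Trade Certificate not required.
Sec. 13-4. years in business 10 > 3; revenue $1,825,000 ≤ $1,950,000; hosts events open to the public → Established Business Certificate required.
Sec. 13-5. revenue $1,825,000 > $1,800,000 → Commercial Certificate not required.
Sec. 13-6. revenue $1,825,000 ≥ $975,000 → Small Business Certificate not required.
Sec. 13-7. Commercial Certificate is not required → no effect.
Sec. 13-8. revenue $1,825,000 ≤ $2,300,000; years in business 10 ≤ 12 → High-Revenue Certificate not required.

Established Business Certificate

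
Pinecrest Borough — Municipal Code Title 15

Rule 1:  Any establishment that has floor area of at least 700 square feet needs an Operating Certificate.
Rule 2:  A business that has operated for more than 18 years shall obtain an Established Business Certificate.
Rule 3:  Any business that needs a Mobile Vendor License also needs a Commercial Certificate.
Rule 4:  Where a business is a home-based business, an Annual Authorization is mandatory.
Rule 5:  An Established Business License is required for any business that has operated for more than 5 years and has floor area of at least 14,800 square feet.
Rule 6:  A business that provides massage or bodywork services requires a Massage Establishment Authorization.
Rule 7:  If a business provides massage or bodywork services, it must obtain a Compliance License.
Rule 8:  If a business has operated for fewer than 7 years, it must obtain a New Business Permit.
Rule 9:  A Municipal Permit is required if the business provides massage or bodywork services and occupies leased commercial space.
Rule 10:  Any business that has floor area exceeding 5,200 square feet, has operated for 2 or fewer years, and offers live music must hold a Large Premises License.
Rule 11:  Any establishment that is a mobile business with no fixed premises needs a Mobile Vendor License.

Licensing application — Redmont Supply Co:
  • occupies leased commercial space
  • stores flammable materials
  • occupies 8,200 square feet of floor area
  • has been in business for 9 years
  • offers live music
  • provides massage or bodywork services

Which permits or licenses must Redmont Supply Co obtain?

Rule 1: floor area 8,200 square feet ≥ 700 square feet → Operating Certificate required.
Rule 2: years in business 9 ≤ 18 → Established Business Certificate not required.
Rule 3: Mobile Vendor License is not required → no effect.
Rule 4: occupies leased commercial space (not: is a home-based business) → Annual Authorization not required.
Rule 5: years in business 9 > 5; floor area 8,200 square feet < 14,800 square feet → Established Business License not required.
Rule 6: provides massage or bodywork services → Massage Establishment Authorization required.
Rule 7: provides massage or bodywork services → Compliance License required.
Rule 8: years in business 9 ≥ 7 → New Business Permit not required.
Rule 9: provides massage or bodywork services; occupies leased commercial space → Municipal Permit required.
Rule 10: floor area 8,200 square feet > 5,200 square feet; years in business 9 > 2; offers live music → Large Premises License not required.
Rule 11: occupies leased commercial space (not: is a mobile business with no fixed premises) → Mobile Vendor License not required.

Compliance License, Massage Establishment Authorization, Municipal Permit, Operating Certificate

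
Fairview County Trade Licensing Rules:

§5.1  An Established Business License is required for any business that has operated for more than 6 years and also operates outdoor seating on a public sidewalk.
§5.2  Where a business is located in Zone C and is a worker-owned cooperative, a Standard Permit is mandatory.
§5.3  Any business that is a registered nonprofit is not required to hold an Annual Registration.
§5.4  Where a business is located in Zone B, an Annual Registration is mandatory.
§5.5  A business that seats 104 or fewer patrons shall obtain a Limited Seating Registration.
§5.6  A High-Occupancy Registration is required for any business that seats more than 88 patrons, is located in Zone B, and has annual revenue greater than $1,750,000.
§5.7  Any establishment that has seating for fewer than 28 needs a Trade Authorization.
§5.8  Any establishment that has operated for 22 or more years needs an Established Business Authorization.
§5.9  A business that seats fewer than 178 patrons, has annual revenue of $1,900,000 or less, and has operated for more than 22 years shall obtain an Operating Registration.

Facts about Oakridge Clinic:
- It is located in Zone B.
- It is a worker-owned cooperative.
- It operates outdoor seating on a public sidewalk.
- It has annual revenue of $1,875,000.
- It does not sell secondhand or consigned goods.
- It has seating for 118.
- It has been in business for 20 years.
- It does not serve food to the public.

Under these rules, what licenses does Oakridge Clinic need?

Annual Registration, Established Business License, High-Occupancy Registration

§5.1 years in business 20 > 6; operates outdoor seating on a public sidewalk → Established Business License required.
§5.2 is located in Zone B (not: is located in Zone C); is a worker-owned cooperative → Standard Permit not required.
§5.3 is a worker-owned cooperative (not: is a registered nonprofit) → Annual Registration exemption does not apply.
§5.4 is located in Zone B → Annual Registration required.
§5.5 seating 118 > 104 → Limited Seating Registration not required.
§5.6 seating 118 > 88; is located in Zone B; revenue $1,875,000 > $1,750,000 → High-Occupancy Registration required.
§5.7 seating 118 ≥ 28 → Trade Authorization not required.
§5.8 years in business 20 < 22 → Established Business Authorization not required.
§5.9 seating 118 < 178; revenue $1,875,000 ≤ $1,900,000; years in business 20 ≤ 22 → Operating Registration not required.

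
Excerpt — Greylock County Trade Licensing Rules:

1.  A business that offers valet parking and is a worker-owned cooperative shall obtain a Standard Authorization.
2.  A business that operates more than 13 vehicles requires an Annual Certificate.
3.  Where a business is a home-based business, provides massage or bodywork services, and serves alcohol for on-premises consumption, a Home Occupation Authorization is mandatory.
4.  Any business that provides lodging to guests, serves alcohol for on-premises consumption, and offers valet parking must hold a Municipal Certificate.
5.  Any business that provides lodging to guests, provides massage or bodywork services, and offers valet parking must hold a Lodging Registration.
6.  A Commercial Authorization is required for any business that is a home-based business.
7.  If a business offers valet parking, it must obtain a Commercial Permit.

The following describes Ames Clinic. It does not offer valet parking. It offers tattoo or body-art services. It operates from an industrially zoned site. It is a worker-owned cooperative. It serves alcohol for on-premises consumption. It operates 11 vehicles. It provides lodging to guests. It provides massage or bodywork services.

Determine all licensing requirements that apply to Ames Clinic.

None

1. does not offer valet parking; is a worker-owned cooperative → Standard Authorization not required.
2. vehicles 11 ≤ 13 → Annual Certificate not required.
3. operates from an industrially zoned site (not: is a home-based business); provides massage or bodywork services; serves alcohol for on-premises consumption → Home Occupation Authorization not required.
4. provides lodging to guests; serves alcohol for on-premises consumption; does not offer valet parking → Municipal Certificate not required.
5. provides lodging to guests; provides massage or bodywork services; does not offer valet parking → Lodging Registration not required.
6. operates from an industrially zoned site (not: is a home-based business) → Commercial Authorization not required.
7. does not offer valet parking → Commercial Permit not required.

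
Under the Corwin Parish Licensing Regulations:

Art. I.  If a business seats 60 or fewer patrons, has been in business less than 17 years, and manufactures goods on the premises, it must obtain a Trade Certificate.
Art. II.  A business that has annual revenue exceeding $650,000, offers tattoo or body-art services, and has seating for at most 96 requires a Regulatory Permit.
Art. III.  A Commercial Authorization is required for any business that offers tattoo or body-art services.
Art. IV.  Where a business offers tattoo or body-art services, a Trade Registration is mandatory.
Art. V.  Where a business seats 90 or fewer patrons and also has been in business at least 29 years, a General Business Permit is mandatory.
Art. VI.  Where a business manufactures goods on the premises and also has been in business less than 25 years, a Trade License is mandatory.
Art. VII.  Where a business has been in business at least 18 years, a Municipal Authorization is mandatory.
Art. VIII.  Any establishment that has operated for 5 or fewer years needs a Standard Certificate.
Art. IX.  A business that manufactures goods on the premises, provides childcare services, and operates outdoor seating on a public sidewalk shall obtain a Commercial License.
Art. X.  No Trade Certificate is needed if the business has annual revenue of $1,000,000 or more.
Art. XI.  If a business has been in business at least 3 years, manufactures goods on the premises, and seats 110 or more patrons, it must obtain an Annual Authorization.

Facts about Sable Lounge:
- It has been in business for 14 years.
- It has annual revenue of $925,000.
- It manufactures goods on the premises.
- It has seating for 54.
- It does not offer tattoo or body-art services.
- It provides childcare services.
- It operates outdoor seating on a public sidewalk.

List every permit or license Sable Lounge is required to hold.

Commercial License, Trade Certificate, Trade License

Art. I. seating 54 ≤ 60; years in business 14 < 17; manufactures goods on the premises → Trade Certificate required.
Art. II. revenue $925,000 > $650,000; does not offer tattoo or body-art services; seating 54 ≤ 96 → Regulatory Permit not required.
Art. III. does not offer tattoo or body-art services → Commercial Authorization not required.
Art. IV. does not offer tattoo or body-art services → Trade Registration not required.
Art. V. seating 54 ≤ 90; years in business 14 < 29 → General Business Permit not required.
Art. VI. manufactures goods on the premises; years in business 14 < 25 → Trade License required.
Art. VII. years in business 14 < 18 → Municipal Authorization not required.
Art. VIII. years in business 14 > 5 → Standard Certificate not required.
Art. IX. manufactures goods on the premises; provides childcare services; operates outdoor seating on a public sidewalk → Commercial License required.
Art. X. revenue $925,000 < $1,000,000 → Trade Certificate exemption does not apply.
Art. XI. years in business 14 ≥ 3; manufactures goods on the premises; seating 54 < 110 → Annual Authorization not required.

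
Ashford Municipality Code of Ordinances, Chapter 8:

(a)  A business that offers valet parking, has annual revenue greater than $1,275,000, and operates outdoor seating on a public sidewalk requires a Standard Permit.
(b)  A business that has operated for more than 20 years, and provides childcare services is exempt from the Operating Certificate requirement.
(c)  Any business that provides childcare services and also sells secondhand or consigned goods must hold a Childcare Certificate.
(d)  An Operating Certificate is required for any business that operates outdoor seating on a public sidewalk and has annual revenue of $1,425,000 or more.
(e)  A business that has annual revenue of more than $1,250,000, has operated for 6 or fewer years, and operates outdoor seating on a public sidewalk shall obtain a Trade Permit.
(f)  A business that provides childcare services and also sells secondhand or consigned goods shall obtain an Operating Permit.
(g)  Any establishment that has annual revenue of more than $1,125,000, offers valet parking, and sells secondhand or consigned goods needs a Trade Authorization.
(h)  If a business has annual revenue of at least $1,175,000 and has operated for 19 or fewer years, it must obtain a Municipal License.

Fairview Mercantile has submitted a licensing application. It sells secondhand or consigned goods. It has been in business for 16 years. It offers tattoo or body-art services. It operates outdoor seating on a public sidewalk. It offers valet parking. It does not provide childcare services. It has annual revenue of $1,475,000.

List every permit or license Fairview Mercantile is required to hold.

(a) offers valet parking; revenue $1,475,000 > $1,275,000; operates outdoor seating on a public sidewalk → Standard Permit required.
(b) years in business 16 ≤ 20; does not provide childcare services → Operating Certificate exemption does not apply.
(c) does not provide childcare services; sells secondhand or consigned goods → Childcare Certificate not required.
(d) operates outdoor seating on a public sidewalk; revenue $1,475,000 ≥ $1,425,000 → Operating Certificate required.
(e) revenue $1,475,000 > $1,250,000; years in business 16 > 6; operates outdoor seating on a public sidewalk → Trade Permit not required.
(f) does not provide childcare services; sells secondhand or consigned goods → Operating Permit not required.
(g) revenue $1,475,000 > $1,125,000; offers valet parking; sells secondhand or consigned goods → Trade Authorization required.
(h) revenue $1,475,000 ≥ $1,175,000; years in business 16 ≤ 19 → Municipal License required.

Municipal License, Operating Certificate, Standard Permit, Trade Authorization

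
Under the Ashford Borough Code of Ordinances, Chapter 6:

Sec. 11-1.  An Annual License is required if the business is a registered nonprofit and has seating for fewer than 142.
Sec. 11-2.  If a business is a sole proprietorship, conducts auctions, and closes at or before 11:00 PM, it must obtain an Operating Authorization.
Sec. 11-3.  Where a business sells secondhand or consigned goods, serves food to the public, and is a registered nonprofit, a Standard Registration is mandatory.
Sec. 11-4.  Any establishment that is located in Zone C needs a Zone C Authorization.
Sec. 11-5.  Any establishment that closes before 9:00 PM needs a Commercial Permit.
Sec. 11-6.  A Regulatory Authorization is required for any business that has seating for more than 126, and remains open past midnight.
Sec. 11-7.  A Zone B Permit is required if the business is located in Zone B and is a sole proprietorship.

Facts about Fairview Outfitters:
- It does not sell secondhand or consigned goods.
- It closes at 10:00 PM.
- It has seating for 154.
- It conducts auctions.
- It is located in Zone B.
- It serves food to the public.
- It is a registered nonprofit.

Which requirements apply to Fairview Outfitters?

None

Sec. 11-1. is a registered nonprofit; seating 154 ≥ 142 → Annual License not required.
Sec. 11-2. is a registered nonprofit (not: is a sole proprietorship); conducts auctions; closes 10:00 PM, at/before 11:00 PM → Operating Authorization not required.
Sec. 11-3. does not sell secondhand or consigned goods; serves food to the public; is a registered nonprofit → Standard Registration not required.
Sec. 11-4. is located in Zone B (not: is located in Zone C) → Zone C Authorization not required.
Sec. 11-5. closes 10:00 PM, after 9:00 PM → Commercial Permit not required.
Sec. 11-6. seating 154 > 126; closes 10:00 PM, at/before midnight → Regulatory Authorization not required.
Sec. 11-7. is located in Zone B; is a registered nonprofit (not: is a sole proprietorship) → Zone B Permit not required.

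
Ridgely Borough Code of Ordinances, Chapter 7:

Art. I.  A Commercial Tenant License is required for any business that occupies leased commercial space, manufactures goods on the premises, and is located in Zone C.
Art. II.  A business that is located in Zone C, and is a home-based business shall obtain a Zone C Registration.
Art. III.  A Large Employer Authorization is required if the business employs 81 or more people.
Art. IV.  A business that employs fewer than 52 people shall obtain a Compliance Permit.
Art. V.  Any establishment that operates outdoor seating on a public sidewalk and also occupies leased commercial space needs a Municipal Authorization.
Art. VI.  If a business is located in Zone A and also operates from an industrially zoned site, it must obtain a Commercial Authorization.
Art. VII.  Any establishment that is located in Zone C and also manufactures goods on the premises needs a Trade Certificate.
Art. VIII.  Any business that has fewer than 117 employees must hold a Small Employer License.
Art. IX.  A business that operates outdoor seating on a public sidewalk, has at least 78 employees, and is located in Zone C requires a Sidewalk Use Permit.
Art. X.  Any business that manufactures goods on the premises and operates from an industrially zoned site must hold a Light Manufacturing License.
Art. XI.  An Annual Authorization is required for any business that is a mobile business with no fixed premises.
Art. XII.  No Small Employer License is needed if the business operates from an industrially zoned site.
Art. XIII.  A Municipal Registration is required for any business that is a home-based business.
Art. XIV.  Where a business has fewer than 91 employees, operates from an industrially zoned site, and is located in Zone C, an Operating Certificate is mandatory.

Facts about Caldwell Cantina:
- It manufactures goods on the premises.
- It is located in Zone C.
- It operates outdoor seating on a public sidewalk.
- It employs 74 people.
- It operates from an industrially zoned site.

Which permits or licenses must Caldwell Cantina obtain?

Light Manufacturing License, Operating Certificate, Trade Certificate

Art. I. operates from an industrially zoned site (not: occupies leased commercial space); manufactures goods on the premises; is located in Zone C → Commercial Tenant License not required.
Art. II. is located in Zone C; operates from an industrially zoned site (not: is a home-based business) → Zone C Registration not required.
Art. III. employees 74 < 81 → Large Employer Authorization not required.
Art. IV. employees 74 ≥ 52 → Compliance Permit not required.
Art. V. operates outdoor seating on a public sidewalk; operates from an industrially zoned site (not: occupies leased commercial space) → Municipal Authorization not required.
Art. VI. is located in Zone C (not: is located in Zone A); operates from an industrially zoned site → Commercial Authorization not required.
Art. VII. is located in Zone C; manufactures goods on the premises → Trade Certificate required.
Art. VIII. employees 74 < 117 → Small Employer License required.
Art. IX. operates outdoor seating on a public sidewalk; employees 74 < 78; is located in Zone C → Sidewalk Use Permit not required.
Art. X. manufactures goods on the premises; operates from an industrially zoned site → Light Manufacturing License required.
Art. XI. operates from an industrially zoned site (not: is a mobile business with no fixed premises) → Annual Authorization not required.
Art. XII. operates from an industrially zoned site → exempt from Small Employer License.
Art. XIII. operates from an industrially zoned site (not: is a home-based business) → Municipal Registration not required.
Art. XIV. employees 74 < 91; operates from an industrially zoned site; is located in Zone C → Operating Certificate required.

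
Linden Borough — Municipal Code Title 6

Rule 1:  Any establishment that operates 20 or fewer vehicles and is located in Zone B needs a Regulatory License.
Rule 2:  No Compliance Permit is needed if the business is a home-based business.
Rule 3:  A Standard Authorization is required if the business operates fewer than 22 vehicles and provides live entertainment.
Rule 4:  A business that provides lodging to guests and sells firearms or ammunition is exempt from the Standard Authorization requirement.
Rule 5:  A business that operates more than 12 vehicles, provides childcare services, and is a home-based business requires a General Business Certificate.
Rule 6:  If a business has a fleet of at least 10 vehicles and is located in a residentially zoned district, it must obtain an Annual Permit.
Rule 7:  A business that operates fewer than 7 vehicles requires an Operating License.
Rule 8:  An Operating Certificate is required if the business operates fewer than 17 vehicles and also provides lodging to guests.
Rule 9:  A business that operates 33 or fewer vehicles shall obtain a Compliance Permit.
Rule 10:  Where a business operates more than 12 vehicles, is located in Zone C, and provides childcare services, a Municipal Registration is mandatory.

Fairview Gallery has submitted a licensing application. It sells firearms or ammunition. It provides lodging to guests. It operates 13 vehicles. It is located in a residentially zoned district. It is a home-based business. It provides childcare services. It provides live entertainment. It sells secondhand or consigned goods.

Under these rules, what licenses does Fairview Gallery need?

Annual Permit, General Business Certificate, Operating Certificate

Rule 1: vehicles 13 ≤ 20; is located in a residentially zoned district (not: is located in Zone B) → Regulatory License not required.
Rule 2: is a home-based business → exempt from Compliance Permit.
Rule 3: vehicles 13 < 22; provides live entertainment → Standard Authorization required.
Rule 4: provides lodging to guests; sells firearms or ammunition → exempt from Standard Authorization.
Rule 5: vehicles 13 > 12; provides childcare services; is a home-based business → General Business Certificate required.
Rule 6: vehicles 13 ≥ 10; is located in a residentially zoned district → Annual Permit required.
Rule 7: vehicles 13 ≥ 7 → Operating License not required.
Rule 8: vehicles 13 < 17; provides lodging to guests → Operating Certificate required.
Rule 9: vehicles 13 ≤ 33 → Compliance Permit required.
Rule 10: vehicles 13 > 12; is located in a residentially zoned district (not: is located in Zone C); provides childcare services → Municipal Registration not required.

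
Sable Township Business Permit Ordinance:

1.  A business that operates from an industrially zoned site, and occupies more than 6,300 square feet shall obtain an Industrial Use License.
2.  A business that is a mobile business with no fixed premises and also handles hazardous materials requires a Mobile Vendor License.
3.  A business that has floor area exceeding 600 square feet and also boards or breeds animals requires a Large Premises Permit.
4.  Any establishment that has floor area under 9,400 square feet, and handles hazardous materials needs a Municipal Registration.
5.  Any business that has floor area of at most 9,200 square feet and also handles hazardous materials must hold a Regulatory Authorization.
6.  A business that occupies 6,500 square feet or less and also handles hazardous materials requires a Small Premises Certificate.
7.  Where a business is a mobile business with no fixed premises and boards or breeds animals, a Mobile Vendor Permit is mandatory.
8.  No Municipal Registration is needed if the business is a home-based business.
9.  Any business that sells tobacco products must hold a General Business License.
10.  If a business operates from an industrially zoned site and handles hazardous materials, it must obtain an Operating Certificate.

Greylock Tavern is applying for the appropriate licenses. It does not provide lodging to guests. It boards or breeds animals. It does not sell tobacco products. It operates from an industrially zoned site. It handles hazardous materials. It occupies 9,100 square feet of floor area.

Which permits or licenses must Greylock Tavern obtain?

1. operates from an industrially zoned site; floor area 9,100 square feet > 6,300 square feet → Industrial Use License required.
2. operates from an industrially zoned site (not: is a mobile business with no fixed premises); handles hazardous materials → Mobile Vendor License not required.
3. floor area 9,100 square feet > 600 square feet; boards or breeds animals → Large Premises Permit required.
4. floor area 9,100 square feet < 9,400 square feet; handles hazardous materials → Municipal Registration required.
5. floor area 9,100 square feet ≤ 9,200 square feet; handles hazardous materials → Regulatory Authorization required.
6. floor area 9,100 square feet > 6,500 square feet; handles hazardous materials → Small Premises Certificate not required.
7. operates from an industrially zoned site (not: is a mobile business with no fixed premises); boards or breeds animals → Mobile Vendor Permit not required.
8. operates from an industrially zoned site (not: is a home-based business) → Municipal Registration exemption does not apply.
9. does not sell tobacco products → General Business License not required.
10. operates from an industrially zoned site; handles hazardous materials → Operating Certificate required.

Industrial Use License, Large Premises Permit, Municipal Registration, Operating Certificate, Regulatory Authorization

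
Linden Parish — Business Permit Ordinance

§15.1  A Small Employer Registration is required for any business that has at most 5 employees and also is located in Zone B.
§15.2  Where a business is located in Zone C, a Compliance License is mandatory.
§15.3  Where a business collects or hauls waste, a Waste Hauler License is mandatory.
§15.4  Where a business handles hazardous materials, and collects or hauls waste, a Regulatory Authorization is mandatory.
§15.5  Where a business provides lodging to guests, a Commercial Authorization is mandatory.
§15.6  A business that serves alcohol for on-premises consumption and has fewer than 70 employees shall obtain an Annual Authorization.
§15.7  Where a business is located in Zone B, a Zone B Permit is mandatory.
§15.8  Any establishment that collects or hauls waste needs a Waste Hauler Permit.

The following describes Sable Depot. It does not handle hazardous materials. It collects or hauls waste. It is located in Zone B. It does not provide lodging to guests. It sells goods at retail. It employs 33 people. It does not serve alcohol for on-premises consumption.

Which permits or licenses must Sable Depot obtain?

Waste Hauler License, Waste Hauler Permit, Zone B Permit

§15.1 employees 33 > 5; is located in Zone B → Small Employer Registration not required.
§15.2 is located in Zone B (not: is located in Zone C) → Compliance License not required.
§15.3 collects or hauls waste → Waste Hauler License required.
§15.4 does not handle hazardous materials; collects or hauls waste → Regulatory Authorization not required.
§15.5 does not provide lodging to guests → Commercial Authorization not required.
§15.6 does not serve alcohol for on-premises consumption; employees 33 < 70 → Annual Authorization not required.
§15.7 is located in Zone B → Zone B Permit required.
§15.8 collects or hauls waste → Waste Hauler Permit required.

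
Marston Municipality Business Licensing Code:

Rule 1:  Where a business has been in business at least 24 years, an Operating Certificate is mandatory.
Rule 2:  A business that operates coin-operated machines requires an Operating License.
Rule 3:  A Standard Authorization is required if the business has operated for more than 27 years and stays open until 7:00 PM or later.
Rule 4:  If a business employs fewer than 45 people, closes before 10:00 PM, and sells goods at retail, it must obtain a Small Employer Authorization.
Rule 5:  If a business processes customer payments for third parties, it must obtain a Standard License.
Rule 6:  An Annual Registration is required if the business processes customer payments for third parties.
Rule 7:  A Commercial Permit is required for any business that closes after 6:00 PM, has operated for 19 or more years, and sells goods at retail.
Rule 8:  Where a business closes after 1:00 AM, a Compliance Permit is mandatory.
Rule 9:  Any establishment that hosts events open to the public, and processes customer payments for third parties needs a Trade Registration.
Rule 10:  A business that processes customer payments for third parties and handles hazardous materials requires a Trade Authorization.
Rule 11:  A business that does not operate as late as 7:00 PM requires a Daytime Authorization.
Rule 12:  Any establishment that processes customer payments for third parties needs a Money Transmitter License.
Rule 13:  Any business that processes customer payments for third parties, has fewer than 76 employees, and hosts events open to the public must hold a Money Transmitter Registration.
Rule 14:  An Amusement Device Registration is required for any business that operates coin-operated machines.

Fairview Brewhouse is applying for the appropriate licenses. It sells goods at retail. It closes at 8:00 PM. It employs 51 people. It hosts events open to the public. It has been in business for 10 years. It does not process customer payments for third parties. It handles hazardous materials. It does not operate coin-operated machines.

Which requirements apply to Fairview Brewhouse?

Rule 1: years in business 10 < 24 → Operating Certificate not required.
Rule 2: does not operate coin-operated machines → Operating License not required.
Rule 3: years in business 10 ≤ 27; closes 8:00 PM, after 7:00 PM → Standard Authorization not required.
Rule 4: employees 51 ≥ 45; closes 8:00 PM, at/before 10:00 PM; sells goods at retail → Small Employer Authorization not required.
Rule 5: does not process customer payments for third parties → Standard License not required.
Rule 6: does not process customer payments for third parties → Annual Registration not required.
Rule 7: closes 8:00 PM, after 6:00 PM; years in business 10 < 19; sells goods at retail → Commercial Permit not required.
Rule 8: closes 8:00 PM, at/before 1:00 AM → Compliance Permit not required.
Rule 9: hosts events open to the public; does not process customer payments for third parties → Trade Registration not required.
Rule 10: does not process customer payments for third parties; handles hazardous materials → Trade Authorization not required.
Rule 11: closes 8:00 PM, after 7:00 PM → Daytime Authorization not required.
Rule 12: does not process customer payments for third parties → Money Transmitter License not required.
Rule 13: does not process customer payments for third parties; employees 51 < 76; hosts events open to the public → Money Transmitter Registration not required.
Rule 14: does not operate coin-operated machines → Amusement Device Registration not required.

None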